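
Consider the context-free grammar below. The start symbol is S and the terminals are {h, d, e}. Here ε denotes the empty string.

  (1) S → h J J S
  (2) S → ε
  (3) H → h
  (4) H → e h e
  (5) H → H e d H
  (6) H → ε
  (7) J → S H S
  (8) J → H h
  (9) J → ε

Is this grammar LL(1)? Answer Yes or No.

No

FIRST(S) = {ε, h}
FIRST(H) = {ε, e, h}
FIRST(J) = {ε, e, h}
FOLLOW(S) = {$, e, h}
FOLLOW(H) = {$, e, h}
FOLLOW(J) = {$, e, h}
Cell M[H, e] receives both H → e h e and H → H e d H and H → ε — the grammar is not LL(1).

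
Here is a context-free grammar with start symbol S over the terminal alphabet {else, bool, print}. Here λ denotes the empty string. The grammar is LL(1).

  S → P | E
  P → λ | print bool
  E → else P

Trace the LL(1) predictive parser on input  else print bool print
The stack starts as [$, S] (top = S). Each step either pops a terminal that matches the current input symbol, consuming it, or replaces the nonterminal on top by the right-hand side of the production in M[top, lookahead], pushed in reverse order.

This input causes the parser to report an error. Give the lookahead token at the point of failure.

print

     Stack         Input                    Action
  1  $ S           else print bool print $  expand S → E
  2  $ E           else print bool print $  expand E → else P
  3  $ P else      else print bool print $  match else
  4  $ P           print bool print $       expand P → print bool
  5  $ bool print  print bool print $       match print
  6  $ bool        bool print $             match bool
  7  $             print $                  error: stack empty but input remains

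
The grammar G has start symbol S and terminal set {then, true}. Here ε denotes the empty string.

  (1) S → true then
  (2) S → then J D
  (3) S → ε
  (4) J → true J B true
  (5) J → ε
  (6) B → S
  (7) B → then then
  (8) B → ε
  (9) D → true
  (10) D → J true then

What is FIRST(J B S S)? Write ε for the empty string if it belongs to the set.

{ε, then, true}

FIRST(S) = {ε, then, true}
FIRST(J) = {ε, true}
FIRST(B) = {ε, then, true}  (via S)
FIRST(D) = {true}  (via J true then)
FIRST(J B S S): take FIRST of each symbol in turn, carrying on past any symbol whose FIRST contains ε; result {ε, then, true}.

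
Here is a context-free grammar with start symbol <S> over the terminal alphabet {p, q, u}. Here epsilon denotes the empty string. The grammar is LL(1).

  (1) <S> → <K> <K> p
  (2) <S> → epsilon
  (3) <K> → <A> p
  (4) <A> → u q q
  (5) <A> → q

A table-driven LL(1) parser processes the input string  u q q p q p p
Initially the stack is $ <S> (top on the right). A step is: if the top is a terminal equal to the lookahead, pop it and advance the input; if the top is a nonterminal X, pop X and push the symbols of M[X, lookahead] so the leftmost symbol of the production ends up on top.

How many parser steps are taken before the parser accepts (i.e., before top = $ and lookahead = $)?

12

      Stack            Input            Action
   1  $ <S>            u q q p q p p $  expand <S> → <K> <K> p
   2  $ p <K> <K>      u q q p q p p $  expand <K> → <A> p
   3  $ p <K> p <A>    u q q p q p p $  expand <A> → u q q
   4  $ p <K> p q q u  u q q p q p p $  match u
   5  $ p <K> p q q    q q p q p p $    match q
   6  $ p <K> p q      q p q p p $      match q
   7  $ p <K> p        p q p p $        match p
   8  $ p <K>          q p p $          expand <K> → <A> p
   9  $ p p <A>        q p p $          expand <A> → q
  10  $ p p q          q p p $          match q
  11  $ p p            p p $            match p
  12  $ p              p $              match p
Accept reached after 12 steps.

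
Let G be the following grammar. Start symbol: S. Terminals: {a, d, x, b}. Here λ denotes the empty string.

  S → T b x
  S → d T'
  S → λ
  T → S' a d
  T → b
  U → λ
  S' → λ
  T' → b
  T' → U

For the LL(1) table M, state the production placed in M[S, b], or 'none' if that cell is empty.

FIRST(U) = {λ}
FIRST(S') = {λ}
FIRST(T) = {a, b}  (via S' a d)
FIRST(T') = {λ, b}  (via U)
FIRST(S) = {λ, a, b, d}  (via T b x)
FOLLOW(S) includes $ since S is the start symbol.
FOLLOW(S): S appears on no right-hand side. Thus FOLLOW(S) = {$}.
For S → T b x: FIRST(T b x) = {a, b}, so it goes in M[S, t] for t ∈ {a, b}.
For S → d T': FIRST(d T') = {d}, so it goes in M[S, t] for t ∈ {d}.
For S → λ: FIRST(λ) = {λ}, so it goes in M[S, t] for t ∈ {}; since λ ∈ FIRST, also for every t ∈ FOLLOW(S) = {$}.

S → T b x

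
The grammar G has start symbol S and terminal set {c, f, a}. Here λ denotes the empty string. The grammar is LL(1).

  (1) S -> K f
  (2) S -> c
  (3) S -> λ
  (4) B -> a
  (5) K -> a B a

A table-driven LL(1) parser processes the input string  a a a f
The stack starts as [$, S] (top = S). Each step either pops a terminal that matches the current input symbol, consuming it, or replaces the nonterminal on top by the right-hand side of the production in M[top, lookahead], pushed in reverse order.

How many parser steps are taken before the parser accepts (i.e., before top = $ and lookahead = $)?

     Stack      Input      Action
  1  $ S        a a a f $  expand S -> K f
  2  $ f K      a a a f $  expand K -> a B a
  3  $ f a B a  a a a f $  match a
  4  $ f a B    a a f $    expand B -> a
  5  $ f a a    a a f $    match a
  6  $ f a      a f $      match a
  7  $ f        f $        match f
Accept reached after 7 steps.

7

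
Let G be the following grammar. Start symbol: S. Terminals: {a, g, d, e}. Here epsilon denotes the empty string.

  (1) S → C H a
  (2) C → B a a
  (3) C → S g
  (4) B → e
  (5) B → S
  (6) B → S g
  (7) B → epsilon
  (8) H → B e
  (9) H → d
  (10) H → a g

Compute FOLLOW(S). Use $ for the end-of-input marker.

{$, a, e, g}

FIRST(S): from S→C H a we get {a, e}. So FIRST(S) = {a, e}.
FIRST(B): from B→e we get {e}; from B→S we get {a, e}; from B→S g we get {a, e}; from B→epsilon we get {epsilon}. So FIRST(B) = {epsilon, a, e}.
FIRST(C): from C→B a a we get {a, e}; from C→S g we get {a, e}. So FIRST(C) = {a, e}.
FIRST(H): from H→B e we get {a, e}; from H→d we get {d}; from H→a g we get {a}. So FIRST(H) = {a, d, e}.
FOLLOW(S) includes $ since S is the start symbol.
FOLLOW(C): in S→C H a, C is followed by H a with FIRST {a, d, e}. Thus FOLLOW(C) = {a, d, e}.
FOLLOW(B): in C→B a a, B is followed by a a with FIRST {a}; in H→B e, B is followed by e with FIRST {e}. Thus FOLLOW(B) = {a, e}.
FOLLOW(S): in C→S g, S is followed by g with FIRST {g}; in B→S, the suffix after S is empty, so FOLLOW(S) ⊇ FOLLOW(B) = {a, e}; in B→S g, S is followed by g with FIRST {g}. Thus FOLLOW(S) = {$, a, e, g}.
FOLLOW(H): in S→C H a, H is followed by a with FIRST {a}. Thus FOLLOW(H) = {a}.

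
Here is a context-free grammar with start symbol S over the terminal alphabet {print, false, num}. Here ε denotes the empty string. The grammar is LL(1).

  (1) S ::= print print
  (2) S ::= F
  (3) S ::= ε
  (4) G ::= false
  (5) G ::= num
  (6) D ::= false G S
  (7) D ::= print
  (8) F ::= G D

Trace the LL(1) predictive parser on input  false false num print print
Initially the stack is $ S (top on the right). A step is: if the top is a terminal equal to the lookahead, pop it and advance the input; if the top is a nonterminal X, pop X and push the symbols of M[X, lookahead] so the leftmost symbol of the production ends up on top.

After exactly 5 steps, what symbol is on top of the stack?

step 1: stack=$ S  input=false false num print print $  — expand S ::= F
step 2: stack=$ F  input=false false num print print $  — expand F ::= G D
step 3: stack=$ D G  input=false false num print print $  — expand G ::= false
step 4: stack=$ D false  input=false false num print print $  — match false
step 5: stack=$ D  input=false num print print $  — expand D ::= false G S
Stack after step 5: $ S G false (top = false).

false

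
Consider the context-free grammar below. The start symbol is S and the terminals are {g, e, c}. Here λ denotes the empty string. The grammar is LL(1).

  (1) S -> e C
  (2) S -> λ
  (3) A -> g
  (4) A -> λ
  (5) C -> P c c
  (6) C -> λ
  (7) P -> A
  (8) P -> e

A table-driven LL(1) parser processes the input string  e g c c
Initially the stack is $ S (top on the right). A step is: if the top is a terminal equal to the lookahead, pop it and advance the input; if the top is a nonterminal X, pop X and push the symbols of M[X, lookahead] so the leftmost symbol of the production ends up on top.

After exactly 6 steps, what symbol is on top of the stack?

step 1: stack=$ S  input=e g c c $  — expand S -> e C
step 2: stack=$ C e  input=e g c c $  — match e
step 3: stack=$ C  input=g c c $  — expand C -> P c c
step 4: stack=$ c c P  input=g c c $  — expand P -> A
step 5: stack=$ c c A  input=g c c $  — expand A -> g
step 6: stack=$ c c g  input=g c c $  — match g
Stack after step 6: $ c c (top = c).

c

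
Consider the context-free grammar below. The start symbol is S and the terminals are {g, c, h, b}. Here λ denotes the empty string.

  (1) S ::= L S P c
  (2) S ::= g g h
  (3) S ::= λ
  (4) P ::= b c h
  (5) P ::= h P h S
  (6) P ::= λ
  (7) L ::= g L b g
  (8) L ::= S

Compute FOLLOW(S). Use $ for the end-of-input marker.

{$, b, c, g, h}

FIRST(P) = {λ, b, h}
FIRST(S) = {λ, b, c, g, h}  (via L S P c)
FIRST(L) = {λ, b, c, g, h}  (via S)
FOLLOW(S) includes $ since S is the start symbol.
FOLLOW(P): in S::=L S P c, P is followed by c with FIRST {c}; in P::=h P h S, P is followed by h S with FIRST {h}. Thus FOLLOW(P) = {c, h}.
FOLLOW(L): in S::=L S P c, L is followed by S P c with FIRST {b, c, g, h}; in L::=g L b g, L is followed by b g with FIRST {b}. Thus FOLLOW(L) = {b, c, g, h}.
FOLLOW(S): in S::=L S P c, S is followed by P c with FIRST {b, c, h}; in P::=h P h S, the suffix after S is empty, so FOLLOW(S) ⊇ FOLLOW(P) = {c, h}; in L::=S, the suffix after S is empty, so FOLLOW(S) ⊇ FOLLOW(L) = {b, c, g, h}. Thus FOLLOW(S) = {$, b, c, g, h}.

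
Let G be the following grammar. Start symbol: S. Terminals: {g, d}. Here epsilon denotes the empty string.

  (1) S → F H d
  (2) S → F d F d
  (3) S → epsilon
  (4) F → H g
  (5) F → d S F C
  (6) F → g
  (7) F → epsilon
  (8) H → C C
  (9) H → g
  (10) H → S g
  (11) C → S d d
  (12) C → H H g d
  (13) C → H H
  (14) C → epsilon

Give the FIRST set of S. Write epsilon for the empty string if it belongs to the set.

FIRST(S): from S→F H d we get {d, g}; from S→F d F d we get {d, g}; from S→epsilon we get {epsilon}. So FIRST(S) = {epsilon, d, g}.
FIRST(F): from F→H g we get {d, g}; from F→d S F C we get {d}; from F→g we get {g}; from F→epsilon we get {epsilon}. So FIRST(F) = {epsilon, d, g}.
FIRST(H): from H→C C we get {epsilon, d, g}; from H→g we get {g}; from H→S g we get {d, g}. So FIRST(H) = {epsilon, d, g}.
FIRST(C): from C→S d d we get {d, g}; from C→H H g d we get {d, g}; from C→H H we get {epsilon, d, g}; from C→epsilon we get {epsilon}. So FIRST(C) = {epsilon, d, g}.

{epsilon, d, g}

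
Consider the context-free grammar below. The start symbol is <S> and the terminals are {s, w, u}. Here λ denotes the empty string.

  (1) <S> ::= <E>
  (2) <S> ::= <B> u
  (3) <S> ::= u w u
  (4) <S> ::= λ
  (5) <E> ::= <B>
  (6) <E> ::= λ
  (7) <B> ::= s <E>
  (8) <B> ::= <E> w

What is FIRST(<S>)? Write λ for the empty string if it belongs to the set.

FIRST(<S>) = {λ, s, u, w}  (via <E>, <B> u)
FIRST(<E>) = {λ, s, w}  (via <B>)
FIRST(<B>) = {s, w}  (via <E> w)

{λ, s, u, w}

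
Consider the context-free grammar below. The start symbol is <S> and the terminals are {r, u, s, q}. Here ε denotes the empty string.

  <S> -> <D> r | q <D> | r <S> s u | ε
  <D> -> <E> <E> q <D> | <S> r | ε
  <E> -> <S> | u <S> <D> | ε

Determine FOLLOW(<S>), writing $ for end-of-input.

{$, q, r, s, u}

FIRST(<S>): from <S>-><D> r we get {q, r, u}; from <S>->q <D> we get {q}; from <S>->r <S> s u we get {r}; from <S>->ε we get {ε}. So FIRST(<S>) = {ε, q, r, u}.
FIRST(<E>): from <E>-><S> we get {ε, q, r, u}; from <E>->u <S> <D> we get {u}; from <E>->ε we get {ε}. So FIRST(<E>) = {ε, q, r, u}.
FIRST(<D>): from <D>-><E> <E> q <D> we get {q, r, u}; from <D>-><S> r we get {q, r, u}; from <D>->ε we get {ε}. So FIRST(<D>) = {ε, q, r, u}.
FOLLOW(<S>) includes $ since <S> is the start symbol.
FOLLOW(<E>): in <D>-><E> <E> q <D> (occurrence 1), <E> is followed by <E> q <D> with FIRST {q, r, u}; in <D>-><E> <E> q <D> (occurrence 2), <E> is followed by q <D> with FIRST {q}. Thus FOLLOW(<E>) = {q, r, u}.
FOLLOW(<S>): in <S>->r <S> s u, <S> is followed by s u with FIRST {s}; in <D>-><S> r, <S> is followed by r with FIRST {r}; in <E>-><S>, the suffix after <S> is empty, so FOLLOW(<S>) ⊇ FOLLOW(<E>) = {q, r, u}; in <E>->u <S> <D>, <S> is followed by <D> with FIRST {ε, q, r, u}; in <E>->u <S> <D>, the suffix after <S> is nullable, so FOLLOW(<S>) ⊇ FOLLOW(<E>) = {q, r, u}. Thus FOLLOW(<S>) = {$, q, r, s, u}.
FOLLOW(<D>): in <S>-><D> r, <D> is followed by r with FIRST {r}; in <S>->q <D>, the suffix after <D> is empty, so FOLLOW(<D>) ⊇ FOLLOW(<S>) = {$, q, r, s, u}; in <D>-><E> <E> q <D>, the suffix after <D> is empty (adds nothing new); in <E>->u <S> <D>, the suffix after <D> is empty, so FOLLOW(<D>) ⊇ FOLLOW(<E>) = {q, r, u}. Thus FOLLOW(<D>) = {$, q, r, s, u}.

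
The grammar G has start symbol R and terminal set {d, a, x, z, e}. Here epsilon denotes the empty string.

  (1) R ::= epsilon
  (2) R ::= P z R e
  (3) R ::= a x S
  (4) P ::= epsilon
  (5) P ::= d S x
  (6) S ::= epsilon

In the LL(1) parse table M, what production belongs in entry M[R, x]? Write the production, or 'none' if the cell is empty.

none

FIRST(P) = {epsilon, d}
FIRST(S) = {epsilon}
FIRST(R) = {epsilon, a, d, z}  (via P z R e)
FOLLOW(R) includes $ since R is the start symbol.
FOLLOW(R): in R::=P z R e, R is followed by e with FIRST {e}. Thus FOLLOW(R) = {$, e}.
For R ::= epsilon: FIRST(epsilon) = {epsilon}, so it goes in M[R, t] for t ∈ {}; since epsilon ∈ FIRST, also for every t ∈ FOLLOW(R) = {$, e}.
For R ::= P z R e: FIRST(P z R e) = {d, z}, so it goes in M[R, t] for t ∈ {d, z}.
For R ::= a x S: FIRST(a x S) = {a}, so it goes in M[R, t] for t ∈ {a}.
None of these place a production in M[R, x].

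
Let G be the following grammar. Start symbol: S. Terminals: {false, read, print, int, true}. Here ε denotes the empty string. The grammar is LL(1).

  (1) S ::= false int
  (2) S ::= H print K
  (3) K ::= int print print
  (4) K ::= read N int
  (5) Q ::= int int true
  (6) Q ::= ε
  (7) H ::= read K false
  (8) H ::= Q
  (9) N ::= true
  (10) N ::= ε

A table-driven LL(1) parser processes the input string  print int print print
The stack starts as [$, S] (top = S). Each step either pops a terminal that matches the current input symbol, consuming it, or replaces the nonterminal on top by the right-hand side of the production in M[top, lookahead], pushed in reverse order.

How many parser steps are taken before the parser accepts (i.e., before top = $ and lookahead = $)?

step 1: stack=$ S  input=print int print print $  — expand S ::= H print K
step 2: stack=$ K print H  input=print int print print $  — expand H ::= Q
step 3: stack=$ K print Q  input=print int print print $  — expand Q ::= ε
step 4: stack=$ K print  input=print int print print $  — match print
step 5: stack=$ K  input=int print print $  — expand K ::= int print print
step 6: stack=$ print print int  input=int print print $  — match int
step 7: stack=$ print print  input=print print $  — match print
step 8: stack=$ print  input=print $  — match print
Accept reached after 8 steps.

8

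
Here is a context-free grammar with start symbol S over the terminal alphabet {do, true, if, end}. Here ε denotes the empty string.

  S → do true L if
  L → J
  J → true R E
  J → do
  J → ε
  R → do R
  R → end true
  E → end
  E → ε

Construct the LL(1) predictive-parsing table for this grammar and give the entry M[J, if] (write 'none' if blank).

FIRST(S): from S→do true L if we get {do}. So FIRST(S) = {do}.
FIRST(J): from J→true R E we get {true}; from J→do we get {do}; from J→ε we get {ε}. So FIRST(J) = {ε, do, true}.
FIRST(R): from R→do R we get {do}; from R→end true we get {end}. So FIRST(R) = {do, end}.
FIRST(E): from E→end we get {end}; from E→ε we get {ε}. So FIRST(E) = {ε, end}.
FIRST(L): from L→J we get {ε, do, true}. So FIRST(L) = {ε, do, true}.
FOLLOW(S) includes $ since S is the start symbol.
FOLLOW(L): in S→do true L if, L is followed by if with FIRST {if}. Thus FOLLOW(L) = {if}.
FOLLOW(J): in L→J, the suffix after J is empty, so FOLLOW(J) ⊇ FOLLOW(L) = {if}. Thus FOLLOW(J) = {if}.
For J → true R E: FIRST(true R E) = {true}, so it goes in M[J, t] for t ∈ {true}.
For J → do: FIRST(do) = {do}, so it goes in M[J, t] for t ∈ {do}.
For J → ε: FIRST(ε) = {ε}, so it goes in M[J, t] for t ∈ {}; since ε ∈ FIRST, also for every t ∈ FOLLOW(J) = {if}.

J → ε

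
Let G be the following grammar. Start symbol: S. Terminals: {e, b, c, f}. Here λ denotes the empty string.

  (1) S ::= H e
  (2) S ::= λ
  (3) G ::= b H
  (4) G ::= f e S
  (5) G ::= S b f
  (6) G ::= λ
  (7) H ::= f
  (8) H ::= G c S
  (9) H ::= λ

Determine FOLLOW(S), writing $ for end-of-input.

{$, b, c, e}

FIRST(S): from S::=H e we get {b, c, e, f}; from S::=λ we get {λ}. So FIRST(S) = {λ, b, c, e, f}.
FIRST(G): from G::=b H we get {b}; from G::=f e S we get {f}; from G::=S b f we get {b, c, e, f}; from G::=λ we get {λ}. So FIRST(G) = {λ, b, c, e, f}.
FIRST(H): from H::=f we get {f}; from H::=G c S we get {b, c, e, f}; from H::=λ we get {λ}. So FIRST(H) = {λ, b, c, e, f}.
FOLLOW(S) includes $ since S is the start symbol.
FOLLOW(G): in H::=G c S, G is followed by c S with FIRST {c}. Thus FOLLOW(G) = {c}.
FOLLOW(H): in S::=H e, H is followed by e with FIRST {e}; in G::=b H, the suffix after H is empty, so FOLLOW(H) ⊇ FOLLOW(G) = {c}. Thus FOLLOW(H) = {c, e}.
FOLLOW(S): in G::=f e S, the suffix after S is empty, so FOLLOW(S) ⊇ FOLLOW(G) = {c}; in G::=S b f, S is followed by b f with FIRST {b}; in H::=G c S, the suffix after S is empty, so FOLLOW(S) ⊇ FOLLOW(H) = {c, e}. Thus FOLLOW(S) = {$, b, c, e}.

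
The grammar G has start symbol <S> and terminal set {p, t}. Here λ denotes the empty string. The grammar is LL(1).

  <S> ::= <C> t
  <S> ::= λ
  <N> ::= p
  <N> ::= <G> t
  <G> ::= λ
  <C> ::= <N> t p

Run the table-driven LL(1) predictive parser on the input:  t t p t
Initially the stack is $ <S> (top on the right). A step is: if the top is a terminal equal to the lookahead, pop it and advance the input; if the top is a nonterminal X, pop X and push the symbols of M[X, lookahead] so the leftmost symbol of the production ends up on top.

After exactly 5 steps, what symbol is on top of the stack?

step 1: stack=$ <S>  input=t t p t $  — expand <S> ::= <C> t
step 2: stack=$ t <C>  input=t t p t $  — expand <C> ::= <N> t p
step 3: stack=$ t p t <N>  input=t t p t $  — expand <N> ::= <G> t
step 4: stack=$ t p t t <G>  input=t t p t $  — expand <G> ::= λ
step 5: stack=$ t p t t  input=t t p t $  — match t
Stack after step 5: $ t p t (top = t).

t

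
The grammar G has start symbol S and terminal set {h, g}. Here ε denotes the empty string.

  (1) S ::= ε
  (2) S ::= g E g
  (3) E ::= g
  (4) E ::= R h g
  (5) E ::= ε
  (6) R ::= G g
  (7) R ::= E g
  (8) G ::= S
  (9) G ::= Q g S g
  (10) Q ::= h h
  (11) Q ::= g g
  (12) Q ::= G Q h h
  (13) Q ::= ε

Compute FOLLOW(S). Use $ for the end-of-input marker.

{$, g, h}

FIRST(S) = {ε, g}
FIRST(E) = {ε, g, h}  (via R h g)
FIRST(R) = {g, h}  (via G g, E g)
FIRST(G) = {ε, g, h}  (via S, Q g S g)
FIRST(Q) = {ε, g, h}  (via G Q h h)
FOLLOW(S) includes $ since S is the start symbol.
FOLLOW(E): in S::=g E g, E is followed by g with FIRST {g}; in R::=E g, E is followed by g with FIRST {g}. Thus FOLLOW(E) = {g}.
FOLLOW(R): in E::=R h g, R is followed by h g with FIRST {h}. Thus FOLLOW(R) = {h}.
FOLLOW(G): in R::=G g, G is followed by g with FIRST {g}; in Q::=G Q h h, G is followed by Q h h with FIRST {g, h}. Thus FOLLOW(G) = {g, h}.
FOLLOW(S): in G::=S, the suffix after S is empty, so FOLLOW(S) ⊇ FOLLOW(G) = {g, h}; in G::=Q g S g, S is followed by g with FIRST {g}. Thus FOLLOW(S) = {$, g, h}.
FOLLOW(Q): in G::=Q g S g, Q is followed by g S g with FIRST {g}; in Q::=G Q h h, Q is followed by h h with FIRST {h}. Thus FOLLOW(Q) = {g, h}.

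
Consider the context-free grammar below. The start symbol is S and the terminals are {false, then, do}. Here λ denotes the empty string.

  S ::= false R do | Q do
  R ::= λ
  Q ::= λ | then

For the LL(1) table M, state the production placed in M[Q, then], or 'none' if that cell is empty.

Q ::= then

FIRST(R): from R::=λ we get {λ}. So FIRST(R) = {λ}.
FIRST(Q): from Q::=λ we get {λ}; from Q::=then we get {then}. So FIRST(Q) = {λ, then}.
FIRST(S): from S::=false R do we get {false}; from S::=Q do we get {do, then}. So FIRST(S) = {do, false, then}.
FOLLOW(S) includes $ since S is the start symbol.
FOLLOW(Q): in S::=Q do, Q is followed by do with FIRST {do}. Thus FOLLOW(Q) = {do}.
For Q ::= λ: FIRST(λ) = {λ}, so it goes in M[Q, t] for t ∈ {}; since λ ∈ FIRST, also for every t ∈ FOLLOW(Q) = {do}.
For Q ::= then: FIRST(then) = {then}, so it goes in M[Q, t] for t ∈ {then}.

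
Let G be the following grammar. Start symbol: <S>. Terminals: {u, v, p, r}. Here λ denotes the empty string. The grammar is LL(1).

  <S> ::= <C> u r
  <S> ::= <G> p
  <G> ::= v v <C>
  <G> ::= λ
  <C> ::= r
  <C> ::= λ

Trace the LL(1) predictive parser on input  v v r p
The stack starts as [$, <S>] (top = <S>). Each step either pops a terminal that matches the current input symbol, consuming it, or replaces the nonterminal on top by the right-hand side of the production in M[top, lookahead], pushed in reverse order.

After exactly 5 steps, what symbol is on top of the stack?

r

step 1: stack=$ <S>  input=v v r p $  — expand <S> ::= <G> p
step 2: stack=$ p <G>  input=v v r p $  — expand <G> ::= v v <C>
step 3: stack=$ p <C> v v  input=v v r p $  — match v
step 4: stack=$ p <C> v  input=v r p $  — match v
step 5: stack=$ p <C>  input=r p $  — expand <C> ::= r
Stack after step 5: $ p r (top = r).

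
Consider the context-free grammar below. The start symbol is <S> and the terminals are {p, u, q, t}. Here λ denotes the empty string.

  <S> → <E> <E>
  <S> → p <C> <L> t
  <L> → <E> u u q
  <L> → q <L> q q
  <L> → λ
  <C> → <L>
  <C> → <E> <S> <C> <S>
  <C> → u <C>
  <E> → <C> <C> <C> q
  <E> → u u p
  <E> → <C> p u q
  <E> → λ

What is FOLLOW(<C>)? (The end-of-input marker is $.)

{p, q, t, u}

FIRST(<S>): from <S>→<E> <E> we get {λ, p, q, u}; from <S>→p <C> <L> t we get {p}. So FIRST(<S>) = {λ, p, q, u}.
FIRST(<L>): from <L>→<E> u u q we get {p, q, u}; from <L>→q <L> q q we get {q}; from <L>→λ we get {λ}. So FIRST(<L>) = {λ, p, q, u}.
FIRST(<C>): from <C>→<L> we get {λ, p, q, u}; from <C>→<E> <S> <C> <S> we get {λ, p, q, u}; from <C>→u <C> we get {u}. So FIRST(<C>) = {λ, p, q, u}.
FIRST(<E>): from <E>→<C> <C> <C> q we get {p, q, u}; from <E>→u u p we get {u}; from <E>→<C> p u q we get {p, q, u}; from <E>→λ we get {λ}. So FIRST(<E>) = {λ, p, q, u}.
FOLLOW(<S>) includes $ since <S> is the start symbol.
FOLLOW(<C>): in <S>→p <C> <L> t, <C> is followed by <L> t with FIRST {p, q, t, u}; in <C>→<E> <S> <C> <S>, <C> is followed by <S> with FIRST {λ, p, q, u}; in <C>→<E> <S> <C> <S>, the suffix after <C> is nullable (adds nothing new); in <C>→u <C>, the suffix after <C> is empty (adds nothing new); in <E>→<C> <C> <C> q (occurrence 1), <C> is followed by <C> <C> q with FIRST {p, q, u}; in <E>→<C> <C> <C> q (occurrence 2), <C> is followed by <C> q with FIRST {p, q, u}; in <E>→<C> <C> <C> q (occurrence 3), <C> is followed by q with FIRST {q}; in <E>→<C> p u q, <C> is followed by p u q with FIRST {p}. Thus FOLLOW(<C>) = {p, q, t, u}.
FOLLOW(<S>): in <C>→<E> <S> <C> <S> (occurrence 1), <S> is followed by <C> <S> with FIRST {λ, p, q, u}; in <C>→<E> <S> <C> <S> (occurrence 1), the suffix after <S> is nullable, so FOLLOW(<S>) ⊇ FOLLOW(<C>) = {p, q, t, u}; in <C>→<E> <S> <C> <S> (occurrence 2), the suffix after <S> is empty, so FOLLOW(<S>) ⊇ FOLLOW(<C>) = {p, q, t, u}. Thus FOLLOW(<S>) = {$, p, q, t, u}.
FOLLOW(<L>): in <S>→p <C> <L> t, <L> is followed by t with FIRST {t}; in <L>→q <L> q q, <L> is followed by q q with FIRST {q}; in <C>→<L>, the suffix after <L> is empty, so FOLLOW(<L>) ⊇ FOLLOW(<C>) = {p, q, t, u}. Thus FOLLOW(<L>) = {p, q, t, u}.
FOLLOW(<E>): in <S>→<E> <E> (occurrence 1), <E> is followed by <E> with FIRST {λ, p, q, u}; in <S>→<E> <E> (occurrence 1), the suffix after <E> is nullable, so FOLLOW(<E>) ⊇ FOLLOW(<S>) = {$, p, q, t, u}; in <S>→<E> <E> (occurrence 2), the suffix after <E> is empty, so FOLLOW(<E>) ⊇ FOLLOW(<S>) = {$, p, q, t, u}; in <L>→<E> u u q, <E> is followed by u u q with FIRST {u}; in <C>→<E> <S> <C> <S>, <E> is followed by <S> <C> <S> with FIRST {λ, p, q, u}; in <C>→<E> <S> <C> <S>, the suffix after <E> is nullable, so FOLLOW(<E>) ⊇ FOLLOW(<C>) = {p, q, t, u}. Thus FOLLOW(<E>) = {$, p, q, t, u}.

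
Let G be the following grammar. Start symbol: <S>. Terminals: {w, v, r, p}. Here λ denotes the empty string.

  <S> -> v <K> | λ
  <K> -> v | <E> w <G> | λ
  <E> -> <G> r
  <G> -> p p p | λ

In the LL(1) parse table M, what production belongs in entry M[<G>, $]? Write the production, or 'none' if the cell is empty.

FIRST(<S>) = {λ, v}
FIRST(<G>) = {λ, p}
FIRST(<E>) = {p, r}  (via <G> r)
FIRST(<K>) = {λ, p, r, v}  (via <E> w <G>)
FOLLOW(<S>) includes $ since <S> is the start symbol.
FOLLOW(<K>): in <S>->v <K>, the suffix after <K> is empty, so FOLLOW(<K>) ⊇ FOLLOW(<S>) = {$}. Thus FOLLOW(<K>) = {$}.
FOLLOW(<G>): in <K>-><E> w <G>, the suffix after <G> is empty, so FOLLOW(<G>) ⊇ FOLLOW(<K>) = {$}; in <E>-><G> r, <G> is followed by r with FIRST {r}. Thus FOLLOW(<G>) = {$, r}.
For <G> -> p p p: FIRST(p p p) = {p}, so it goes in M[<G>, t] for t ∈ {p}.
For <G> -> λ: FIRST(λ) = {λ}, so it goes in M[<G>, t] for t ∈ {}; since λ ∈ FIRST, also for every t ∈ FOLLOW(<G>) = {$, r}.

<G> -> λ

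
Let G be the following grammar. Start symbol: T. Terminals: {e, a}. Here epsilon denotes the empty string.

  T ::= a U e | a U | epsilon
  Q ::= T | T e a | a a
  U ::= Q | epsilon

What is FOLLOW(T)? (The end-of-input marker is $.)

{$, e}

FIRST(T): from T::=a U e we get {a}; from T::=a U we get {a}; from T::=epsilon we get {epsilon}. So FIRST(T) = {epsilon, a}.
FIRST(Q): from Q::=T we get {epsilon, a}; from Q::=T e a we get {a, e}; from Q::=a a we get {a}. So FIRST(Q) = {epsilon, a, e}.
FIRST(U): from U::=Q we get {epsilon, a, e}; from U::=epsilon we get {epsilon}. So FIRST(U) = {epsilon, a, e}.
FOLLOW(T) includes $ since T is the start symbol.
FOLLOW(T): in Q::=T, the suffix after T is empty, so FOLLOW(T) ⊇ FOLLOW(Q) = {$, e}; in Q::=T e a, T is followed by e a with FIRST {e}. Thus FOLLOW(T) = {$, e}.
FOLLOW(U): in T::=a U e, U is followed by e with FIRST {e}; in T::=a U, the suffix after U is empty, so FOLLOW(U) ⊇ FOLLOW(T) = {$, e}. Thus FOLLOW(U) = {$, e}.
FOLLOW(Q): in U::=Q, the suffix after Q is empty, so FOLLOW(Q) ⊇ FOLLOW(U) = {$, e}. Thus FOLLOW(Q) = {$, e}.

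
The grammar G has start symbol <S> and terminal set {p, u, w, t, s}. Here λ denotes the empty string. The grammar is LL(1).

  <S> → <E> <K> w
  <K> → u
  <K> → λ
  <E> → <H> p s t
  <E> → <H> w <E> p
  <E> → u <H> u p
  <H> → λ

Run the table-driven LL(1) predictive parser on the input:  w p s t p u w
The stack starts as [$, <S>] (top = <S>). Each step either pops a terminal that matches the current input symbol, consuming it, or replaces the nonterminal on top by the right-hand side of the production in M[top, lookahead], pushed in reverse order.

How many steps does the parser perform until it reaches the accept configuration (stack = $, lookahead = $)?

13

step 1: stack=$ <S>  input=w p s t p u w $  — expand <S> → <E> <K> w
step 2: stack=$ w <K> <E>  input=w p s t p u w $  — expand <E> → <H> w <E> p
step 3: stack=$ w <K> p <E> w <H>  input=w p s t p u w $  — expand <H> → λ
step 4: stack=$ w <K> p <E> w  input=w p s t p u w $  — match w
step 5: stack=$ w <K> p <E>  input=p s t p u w $  — expand <E> → <H> p s t
step 6: stack=$ w <K> p t s p <H>  input=p s t p u w $  — expand <H> → λ
step 7: stack=$ w <K> p t s p  input=p s t p u w $  — match p
step 8: stack=$ w <K> p t s  input=s t p u w $  — match s
step 9: stack=$ w <K> p t  input=t p u w $  — match t
step 10: stack=$ w <K> p  input=p u w $  — match p
step 11: stack=$ w <K>  input=u w $  — expand <K> → u
step 12: stack=$ w u  input=u w $  — match u
step 13: stack=$ w  input=w $  — match w
Accept reached after 13 steps.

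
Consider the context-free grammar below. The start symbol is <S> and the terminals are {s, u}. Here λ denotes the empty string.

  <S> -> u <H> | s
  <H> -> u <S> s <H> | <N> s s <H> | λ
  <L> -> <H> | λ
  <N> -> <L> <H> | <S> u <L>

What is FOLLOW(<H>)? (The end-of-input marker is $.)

FIRST(<S>) = {s, u}
FIRST(<H>) = {λ, s, u}  (via <N> s s <H>)
FIRST(<L>) = {λ, s, u}  (via <H>)
FIRST(<N>) = {λ, s, u}  (via <L> <H>, <S> u <L>)
FOLLOW(<S>) includes $ since <S> is the start symbol.
FOLLOW(<S>): in <H>->u <S> s <H>, <S> is followed by s <H> with FIRST {s}; in <N>-><S> u <L>, <S> is followed by u <L> with FIRST {u}. Thus FOLLOW(<S>) = {$, s, u}.
FOLLOW(<N>): in <H>-><N> s s <H>, <N> is followed by s s <H> with FIRST {s}. Thus FOLLOW(<N>) = {s}.
FOLLOW(<L>): in <N>-><L> <H>, <L> is followed by <H> with FIRST {λ, s, u}; in <N>-><L> <H>, the suffix after <L> is nullable, so FOLLOW(<L>) ⊇ FOLLOW(<N>) = {s}; in <N>-><S> u <L>, the suffix after <L> is empty, so FOLLOW(<L>) ⊇ FOLLOW(<N>) = {s}. Thus FOLLOW(<L>) = {s, u}.
FOLLOW(<H>): in <S>->u <H>, the suffix after <H> is empty, so FOLLOW(<H>) ⊇ FOLLOW(<S>) = {$, s, u}; in <H>->u <S> s <H>, the suffix after <H> is empty (adds nothing new); in <H>-><N> s s <H>, the suffix after <H> is empty (adds nothing new); in <L>-><H>, the suffix after <H> is empty, so FOLLOW(<H>) ⊇ FOLLOW(<L>) = {s, u}; in <N>-><L> <H>, the suffix after <H> is empty, so FOLLOW(<H>) ⊇ FOLLOW(<N>) = {s}. Thus FOLLOW(<H>) = {$, s, u}.

{$, s, u}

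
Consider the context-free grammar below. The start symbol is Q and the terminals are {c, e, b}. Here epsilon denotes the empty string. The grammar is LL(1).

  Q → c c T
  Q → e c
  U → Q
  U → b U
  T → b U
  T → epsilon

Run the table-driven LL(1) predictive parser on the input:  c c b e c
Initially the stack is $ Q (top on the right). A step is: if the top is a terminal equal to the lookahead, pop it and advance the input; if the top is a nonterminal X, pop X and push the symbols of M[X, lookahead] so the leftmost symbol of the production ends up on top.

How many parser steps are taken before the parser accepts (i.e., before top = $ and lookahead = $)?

9

     Stack    Input        Action
  1  $ Q      c c b e c $  expand Q → c c T
  2  $ T c c  c c b e c $  match c
  3  $ T c    c b e c $    match c
  4  $ T      b e c $      expand T → b U
  5  $ U b    b e c $      match b
  6  $ U      e c $        expand U → Q
  7  $ Q      e c $        expand Q → e c
  8  $ c e    e c $        match e
  9  $ c      c $          match c
Accept reached after 9 steps.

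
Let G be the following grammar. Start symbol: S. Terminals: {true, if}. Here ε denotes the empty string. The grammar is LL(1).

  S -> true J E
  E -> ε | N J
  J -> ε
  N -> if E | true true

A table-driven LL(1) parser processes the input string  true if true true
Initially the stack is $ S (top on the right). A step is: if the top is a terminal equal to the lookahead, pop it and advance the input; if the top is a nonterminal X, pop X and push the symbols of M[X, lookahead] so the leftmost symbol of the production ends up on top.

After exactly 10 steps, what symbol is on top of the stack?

J

      Stack            Input                Action
   1  $ S              true if true true $  expand S -> true J E
   2  $ E J true       true if true true $  match true
   3  $ E J            if true true $       expand J -> ε
   4  $ E              if true true $       expand E -> N J
   5  $ J N            if true true $       expand N -> if E
   6  $ J E if         if true true $       match if
   7  $ J E            true true $          expand E -> N J
   8  $ J J N          true true $          expand N -> true true
   9  $ J J true true  true true $          match true
  10  $ J J true       true $               match true
Stack after step 10: $ J J (top = J).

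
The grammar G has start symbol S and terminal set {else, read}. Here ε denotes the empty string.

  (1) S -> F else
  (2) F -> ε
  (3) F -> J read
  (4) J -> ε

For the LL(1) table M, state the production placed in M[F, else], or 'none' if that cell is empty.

F -> ε

FIRST(J): from J->ε we get {ε}. So FIRST(J) = {ε}.
FIRST(F): from F->ε we get {ε}; from F->J read we get {read}. So FIRST(F) = {ε, read}.
FIRST(S): from S->F else we get {else, read}. So FIRST(S) = {else, read}.
FOLLOW(S) includes $ since S is the start symbol.
FOLLOW(F): in S->F else, F is followed by else with FIRST {else}. Thus FOLLOW(F) = {else}.
For F -> ε: FIRST(ε) = {ε}, so it goes in M[F, t] for t ∈ {}; since ε ∈ FIRST, also for every t ∈ FOLLOW(F) = {else}.
For F -> J read: FIRST(J read) = {read}, so it goes in M[F, t] for t ∈ {read}.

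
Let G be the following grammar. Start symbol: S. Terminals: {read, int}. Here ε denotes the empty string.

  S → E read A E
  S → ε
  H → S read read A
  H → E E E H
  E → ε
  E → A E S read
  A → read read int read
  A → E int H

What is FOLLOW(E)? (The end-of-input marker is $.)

FIRST(S): from S→E read A E we get {int, read}; from S→ε we get {ε}. So FIRST(S) = {ε, int, read}.
FIRST(H): from H→S read read A we get {int, read}; from H→E E E H we get {int, read}. So FIRST(H) = {int, read}.
FIRST(E): from E→ε we get {ε}; from E→A E S read we get {int, read}. So FIRST(E) = {ε, int, read}.
FIRST(A): from A→read read int read we get {read}; from A→E int H we get {int, read}. So FIRST(A) = {int, read}.
FOLLOW(S) includes $ since S is the start symbol.
FOLLOW(S): in H→S read read A, S is followed by read read A with FIRST {read}; in E→A E S read, S is followed by read with FIRST {read}. Thus FOLLOW(S) = {$, read}.
FOLLOW(E): in S→E read A E (occurrence 1), E is followed by read A E with FIRST {read}; in S→E read A E (occurrence 2), the suffix after E is empty, so FOLLOW(E) ⊇ FOLLOW(S) = {$, read}; in H→E E E H (occurrence 1), E is followed by E E H with FIRST {int, read}; in H→E E E H (occurrence 2), E is followed by E H with FIRST {int, read}; in H→E E E H (occurrence 3), E is followed by H with FIRST {int, read}; in E→A E S read, E is followed by S read with FIRST {int, read}; in A→E int H, E is followed by int H with FIRST {int}. Thus FOLLOW(E) = {$, int, read}.
FOLLOW(H): in H→E E E H, the suffix after H is empty (adds nothing new); in A→E int H, the suffix after H is empty, so FOLLOW(H) ⊇ FOLLOW(A) = {$, int, read}. Thus FOLLOW(H) = {$, int, read}.
FOLLOW(A): in S→E read A E, A is followed by E with FIRST {ε, int, read}; in S→E read A E, the suffix after A is nullable, so FOLLOW(A) ⊇ FOLLOW(S) = {$, read}; in H→S read read A, the suffix after A is empty, so FOLLOW(A) ⊇ FOLLOW(H) = {$, int, read}; in E→A E S read, A is followed by E S read with FIRST {int, read}. Thus FOLLOW(A) = {$, int, read}.

{$, int, read}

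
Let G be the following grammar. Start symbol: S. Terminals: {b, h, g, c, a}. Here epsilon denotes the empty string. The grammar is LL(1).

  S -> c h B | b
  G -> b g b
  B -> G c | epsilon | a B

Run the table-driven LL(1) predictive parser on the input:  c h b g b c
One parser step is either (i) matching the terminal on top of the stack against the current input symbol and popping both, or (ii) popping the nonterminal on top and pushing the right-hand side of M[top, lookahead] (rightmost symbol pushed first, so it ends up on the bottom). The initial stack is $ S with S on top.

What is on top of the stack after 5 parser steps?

     Stack    Input          Action
  1  $ S      c h b g b c $  expand S -> c h B
  2  $ B h c  c h b g b c $  match c
  3  $ B h    h b g b c $    match h
  4  $ B      b g b c $      expand B -> G c
  5  $ c G    b g b c $      expand G -> b g b
Stack after step 5: $ c b g b (top = b).

b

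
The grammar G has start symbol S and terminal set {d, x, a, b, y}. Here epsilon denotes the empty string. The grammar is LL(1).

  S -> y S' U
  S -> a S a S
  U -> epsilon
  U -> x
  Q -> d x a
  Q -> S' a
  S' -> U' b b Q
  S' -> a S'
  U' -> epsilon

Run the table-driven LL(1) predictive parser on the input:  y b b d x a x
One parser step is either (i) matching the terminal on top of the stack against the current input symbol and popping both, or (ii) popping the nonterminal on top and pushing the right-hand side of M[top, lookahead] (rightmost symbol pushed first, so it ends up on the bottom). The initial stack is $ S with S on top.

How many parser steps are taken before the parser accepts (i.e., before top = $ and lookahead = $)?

      Stack         Input            Action
   1  $ S           y b b d x a x $  expand S -> y S' U
   2  $ U S' y      y b b d x a x $  match y
   3  $ U S'        b b d x a x $    expand S' -> U' b b Q
   4  $ U Q b b U'  b b d x a x $    expand U' -> epsilon
   5  $ U Q b b     b b d x a x $    match b
   6  $ U Q b       b d x a x $      match b
   7  $ U Q         d x a x $        expand Q -> d x a
   8  $ U a x d     d x a x $        match d
   9  $ U a x       x a x $          match x
  10  $ U a         a x $            match a
  11  $ U           x $              expand U -> x
  12  $ x           x $              match x
Accept reached after 12 steps.

12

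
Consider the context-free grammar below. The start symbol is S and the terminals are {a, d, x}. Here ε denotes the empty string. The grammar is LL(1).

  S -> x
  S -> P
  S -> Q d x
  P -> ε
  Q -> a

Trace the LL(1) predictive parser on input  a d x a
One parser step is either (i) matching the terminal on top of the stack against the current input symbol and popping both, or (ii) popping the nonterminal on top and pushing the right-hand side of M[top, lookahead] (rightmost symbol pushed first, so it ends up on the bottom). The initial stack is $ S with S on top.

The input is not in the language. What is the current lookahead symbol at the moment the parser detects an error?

a

step 1: stack=$ S  input=a d x a $  — expand S -> Q d x
step 2: stack=$ x d Q  input=a d x a $  — expand Q -> a
step 3: stack=$ x d a  input=a d x a $  — match a
step 4: stack=$ x d  input=d x a $  — match d
step 5: stack=$ x  input=x a $  — match x
step 6: stack=$  input=a $  — error: stack empty but input remains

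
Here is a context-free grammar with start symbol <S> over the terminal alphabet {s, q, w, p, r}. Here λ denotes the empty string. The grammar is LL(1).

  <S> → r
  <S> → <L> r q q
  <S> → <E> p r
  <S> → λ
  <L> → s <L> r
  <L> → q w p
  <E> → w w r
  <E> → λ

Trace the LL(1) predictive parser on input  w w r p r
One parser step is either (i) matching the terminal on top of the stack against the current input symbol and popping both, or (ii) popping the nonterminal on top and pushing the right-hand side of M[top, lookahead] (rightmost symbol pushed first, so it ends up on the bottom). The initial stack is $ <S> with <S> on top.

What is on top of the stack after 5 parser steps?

p

step 1: stack=$ <S>  input=w w r p r $  — expand <S> → <E> p r
step 2: stack=$ r p <E>  input=w w r p r $  — expand <E> → w w r
step 3: stack=$ r p r w w  input=w w r p r $  — match w
step 4: stack=$ r p r w  input=w r p r $  — match w
step 5: stack=$ r p r  input=r p r $  — match r
Stack after step 5: $ r p (top = p).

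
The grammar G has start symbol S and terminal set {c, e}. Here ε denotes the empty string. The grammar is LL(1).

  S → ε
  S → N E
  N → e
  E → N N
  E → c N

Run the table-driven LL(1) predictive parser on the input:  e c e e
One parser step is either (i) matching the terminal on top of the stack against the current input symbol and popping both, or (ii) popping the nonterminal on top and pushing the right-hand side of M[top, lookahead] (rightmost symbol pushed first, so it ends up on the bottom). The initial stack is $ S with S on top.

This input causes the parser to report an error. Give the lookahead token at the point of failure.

e

step 1: stack=$ S  input=e c e e $  — expand S → N E
step 2: stack=$ E N  input=e c e e $  — expand N → e
step 3: stack=$ E e  input=e c e e $  — match e
step 4: stack=$ E  input=c e e $  — expand E → c N
step 5: stack=$ N c  input=c e e $  — match c
step 6: stack=$ N  input=e e $  — expand N → e
step 7: stack=$ e  input=e e $  — match e
step 8: stack=$  input=e $  — error: stack empty but input remains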